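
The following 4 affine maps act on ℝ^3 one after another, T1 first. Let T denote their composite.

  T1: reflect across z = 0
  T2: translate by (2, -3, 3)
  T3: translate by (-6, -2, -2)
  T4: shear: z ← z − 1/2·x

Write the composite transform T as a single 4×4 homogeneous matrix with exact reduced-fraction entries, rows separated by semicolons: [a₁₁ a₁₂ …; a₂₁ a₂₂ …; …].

T1 = [1 0 0 0; 0 1 0 0; 0 0 -1 0; 0 0 0 1]
T2·T1 = [1 0 0 2; 0 1 0 -3; 0 0 -1 3; 0 0 0 1]
T3·…·T1 = [1 0 0 -4; 0 1 0 -5; 0 0 -1 1; 0 0 0 1]
T4·…·T1 = [1 0 0 -4; 0 1 0 -5; -1/2 0 -1 3; 0 0 0 1]

T = [1 0 0 -4; 0 1 0 -5; -1/2 0 -1 3; 0 0 0 1]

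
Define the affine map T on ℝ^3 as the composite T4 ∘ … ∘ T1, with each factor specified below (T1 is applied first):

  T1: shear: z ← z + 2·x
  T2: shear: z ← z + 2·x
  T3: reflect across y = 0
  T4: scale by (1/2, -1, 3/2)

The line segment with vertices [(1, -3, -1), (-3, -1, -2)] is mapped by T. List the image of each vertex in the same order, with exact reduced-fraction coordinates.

image vertices: (1/2, -3, 9/2), (-3/2, -1, -21)

T1 shear: z ← z + 2·x: (1, -3, -1) → (1, -3, 1); (-3, -1, -2) → (-3, -1, -8)
T2 shear: z ← z + 2·x: (1, -3, 1) → (1, -3, 3); (-3, -1, -8) → (-3, -1, -14)
T3 reflect across y = 0: (1, -3, 3) → (1, 3, 3); (-3, -1, -14) → (-3, 1, -14)
T4 scale by (1/2, -1, 3/2): (1, 3, 3) → (1/2, -3, 9/2); (-3, 1, -14) → (-3/2, -1, -21)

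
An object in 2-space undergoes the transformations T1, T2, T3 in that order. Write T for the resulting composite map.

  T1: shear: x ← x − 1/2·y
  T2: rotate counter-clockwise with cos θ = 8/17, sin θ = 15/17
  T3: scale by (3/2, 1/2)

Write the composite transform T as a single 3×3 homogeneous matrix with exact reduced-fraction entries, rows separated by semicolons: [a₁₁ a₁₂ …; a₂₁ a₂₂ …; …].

T1 = [1 -1/2 0; 0 1 0; 0 0 1]
T2·T1 = [8/17 -19/17 0; 15/17 1/34 0; 0 0 1]
T3·…·T1 = [12/17 -57/34 0; 15/34 1/68 0; 0 0 1]

T = [12/17 -57/34 0; 15/34 1/68 0; 0 0 1]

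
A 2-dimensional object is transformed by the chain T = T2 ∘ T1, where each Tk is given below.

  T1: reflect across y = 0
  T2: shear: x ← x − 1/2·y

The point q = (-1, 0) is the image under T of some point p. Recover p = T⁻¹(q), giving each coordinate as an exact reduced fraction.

T1 = [1 0 0; 0 -1 0; 0 0 1]
T2·T1 = [1 1/2 0; 0 -1 0; 0 0 1]
det M = -1; M⁻¹ = [1 1/2 0; 0 -1 0; 0 0 1]
M⁻¹ · (-1, 0)ᵀ = (-1, 0)ᵀ

p = (-1, 0)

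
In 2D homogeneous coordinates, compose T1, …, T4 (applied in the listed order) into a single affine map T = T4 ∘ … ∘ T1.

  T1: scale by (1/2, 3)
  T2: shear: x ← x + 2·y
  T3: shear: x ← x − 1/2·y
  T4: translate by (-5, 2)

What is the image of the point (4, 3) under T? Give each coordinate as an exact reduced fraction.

T1 scale by (1/2, 3): (4, 3) → (2, 9)
T2 shear: x ← x + 2·y: (2, 9) → (20, 9)
T3 shear: x ← x − 1/2·y: (20, 9) → (31/2, 9)
T4 translate by (-5, 2): (31/2, 9) → (21/2, 11)

T(p) = (21/2, 11)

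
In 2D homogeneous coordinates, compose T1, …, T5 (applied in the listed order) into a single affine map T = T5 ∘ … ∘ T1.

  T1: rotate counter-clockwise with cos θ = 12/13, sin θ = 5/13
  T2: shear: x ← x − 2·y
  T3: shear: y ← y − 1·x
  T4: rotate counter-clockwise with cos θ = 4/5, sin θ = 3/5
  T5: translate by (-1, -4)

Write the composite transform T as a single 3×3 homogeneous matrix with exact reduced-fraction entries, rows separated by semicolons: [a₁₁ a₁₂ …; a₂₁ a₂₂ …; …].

T = [-1/65 -239/65 -1; 18/65 77/65 -4; 0 0 1]

T1 = [12/13 -5/13 0; 5/13 12/13 0; 0 0 1]
T2·T1 = [2/13 -29/13 0; 5/13 12/13 0; 0 0 1]
T3·…·T1 = [2/13 -29/13 0; 3/13 41/13 0; 0 0 1]
T4·…·T1 = [-1/65 -239/65 0; 18/65 77/65 0; 0 0 1]
T5·…·T1 = [-1/65 -239/65 -1; 18/65 77/65 -4; 0 0 1]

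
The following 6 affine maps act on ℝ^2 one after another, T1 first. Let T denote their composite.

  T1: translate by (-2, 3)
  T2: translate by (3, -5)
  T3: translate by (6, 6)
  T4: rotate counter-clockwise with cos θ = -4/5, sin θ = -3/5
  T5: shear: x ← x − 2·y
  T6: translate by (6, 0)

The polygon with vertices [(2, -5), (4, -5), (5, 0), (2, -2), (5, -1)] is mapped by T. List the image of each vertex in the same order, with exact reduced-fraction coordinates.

T1 translate by (-2, 3): (2, -5) → (0, -2); (4, -5) → (2, -2); (5, 0) → (3, 3); (2, -2) → (0, 1); (5, -1) → (3, 2)
T2 translate by (3, -5): (0, -2) → (3, -7); (2, -2) → (5, -7); (3, 3) → (6, -2); (0, 1) → (3, -4); (3, 2) → (6, -3)
T3 translate by (6, 6): (3, -7) → (9, -1); (5, -7) → (11, -1); (6, -2) → (12, 4); (3, -4) → (9, 2); (6, -3) → (12, 3)
T4 rotate counter-clockwise with cos θ = -4/5, sin θ = -3/5: (9, -1) → (-39/5, -23/5); (11, -1) → (-47/5, -29/5); (12, 4) → (-36/5, -52/5); (9, 2) → (-6, -7); (12, 3) → (-39/5, -48/5)
T5 shear: x ← x − 2·y: (-39/5, -23/5) → (7/5, -23/5); (-47/5, -29/5) → (11/5, -29/5); (-36/5, -52/5) → (68/5, -52/5); (-6, -7) → (8, -7); (-39/5, -48/5) → (57/5, -48/5)
T6 translate by (6, 0): (7/5, -23/5) → (37/5, -23/5); (11/5, -29/5) → (41/5, -29/5); (68/5, -52/5) → (98/5, -52/5); (8, -7) → (14, -7); (57/5, -48/5) → (87/5, -48/5)

image vertices: (37/5, -23/5), (41/5, -29/5), (98/5, -52/5), (14, -7), (87/5, -48/5)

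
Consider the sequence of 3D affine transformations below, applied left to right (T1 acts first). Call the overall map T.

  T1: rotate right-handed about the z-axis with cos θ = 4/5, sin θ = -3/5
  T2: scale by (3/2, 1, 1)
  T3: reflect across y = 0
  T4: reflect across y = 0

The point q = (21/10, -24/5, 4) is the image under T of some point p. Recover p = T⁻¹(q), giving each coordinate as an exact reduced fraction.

T1 = [4/5 3/5 0 0; -3/5 4/5 0 0; 0 0 1 0; 0 0 0 1]
T2·T1 = [6/5 9/10 0 0; -3/5 4/5 0 0; 0 0 1 0; 0 0 0 1]
T3·…·T1 = [6/5 9/10 0 0; 3/5 -4/5 0 0; 0 0 1 0; 0 0 0 1]
T4·…·T1 = [6/5 9/10 0 0; -3/5 4/5 0 0; 0 0 1 0; 0 0 0 1]
det M = 3/2; M⁻¹ = [8/15 -3/5 0 0; 2/5 4/5 0 0; 0 0 1 0; 0 0 0 1]
M⁻¹ · (21/10, -24/5, 4)ᵀ = (4, -3, 4)ᵀ

p = (4, -3, 4)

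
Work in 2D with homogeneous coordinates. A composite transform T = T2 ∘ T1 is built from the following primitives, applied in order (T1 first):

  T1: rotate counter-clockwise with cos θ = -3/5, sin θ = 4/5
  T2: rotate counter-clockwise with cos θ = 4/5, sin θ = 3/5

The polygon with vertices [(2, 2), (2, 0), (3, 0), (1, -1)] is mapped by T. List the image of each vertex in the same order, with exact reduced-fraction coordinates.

image vertices: (-62/25, -34/25), (-48/25, 14/25), (-72/25, 21/25), (-17/25, 31/25)

T1 rotate counter-clockwise with cos θ = -3/5, sin θ = 4/5: (2, 2) → (-14/5, 2/5); (2, 0) → (-6/5, 8/5); (3, 0) → (-9/5, 12/5); (1, -1) → (1/5, 7/5)
T2 rotate counter-clockwise with cos θ = 4/5, sin θ = 3/5: (-14/5, 2/5) → (-62/25, -34/25); (-6/5, 8/5) → (-48/25, 14/25); (-9/5, 12/5) → (-72/25, 21/25); (1/5, 7/5) → (-17/25, 31/25)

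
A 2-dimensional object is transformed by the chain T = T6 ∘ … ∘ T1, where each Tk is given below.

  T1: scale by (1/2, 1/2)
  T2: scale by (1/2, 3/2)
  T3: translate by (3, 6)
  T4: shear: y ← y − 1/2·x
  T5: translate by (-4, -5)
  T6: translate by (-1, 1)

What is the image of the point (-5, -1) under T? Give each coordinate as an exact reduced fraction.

T(p) = (-13/4, 3/8)

T1 scale by (1/2, 1/2): (-5, -1) → (-5/2, -1/2)
T2 scale by (1/2, 3/2): (-5/2, -1/2) → (-5/4, -3/4)
T3 translate by (3, 6): (-5/4, -3/4) → (7/4, 21/4)
T4 shear: y ← y − 1/2·x: (7/4, 21/4) → (7/4, 35/8)
T5 translate by (-4, -5): (7/4, 35/8) → (-9/4, -5/8)
T6 translate by (-1, 1): (-9/4, -5/8) → (-13/4, 3/8)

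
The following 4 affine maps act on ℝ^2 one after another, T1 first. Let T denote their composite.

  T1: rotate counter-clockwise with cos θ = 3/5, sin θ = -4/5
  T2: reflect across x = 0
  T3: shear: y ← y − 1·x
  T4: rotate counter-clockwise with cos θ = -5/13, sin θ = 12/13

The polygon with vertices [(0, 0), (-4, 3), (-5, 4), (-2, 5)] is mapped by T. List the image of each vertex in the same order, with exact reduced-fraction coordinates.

T1 rotate counter-clockwise with cos θ = 3/5, sin θ = -4/5: (0, 0) → (0, 0); (-4, 3) → (0, 5); (-5, 4) → (1/5, 32/5); (-2, 5) → (14/5, 23/5)
T2 reflect across x = 0: (0, 0) → (0, 0); (0, 5) → (0, 5); (1/5, 32/5) → (-1/5, 32/5); (14/5, 23/5) → (-14/5, 23/5)
T3 shear: y ← y − 1·x: (0, 0) → (0, 0); (0, 5) → (0, 5); (-1/5, 32/5) → (-1/5, 33/5); (-14/5, 23/5) → (-14/5, 37/5)
T4 rotate counter-clockwise with cos θ = -5/13, sin θ = 12/13: (0, 0) → (0, 0); (0, 5) → (-60/13, -25/13); (-1/5, 33/5) → (-391/65, -177/65); (-14/5, 37/5) → (-374/65, -353/65)

image vertices: (0, 0), (-60/13, -25/13), (-391/65, -177/65), (-374/65, -353/65)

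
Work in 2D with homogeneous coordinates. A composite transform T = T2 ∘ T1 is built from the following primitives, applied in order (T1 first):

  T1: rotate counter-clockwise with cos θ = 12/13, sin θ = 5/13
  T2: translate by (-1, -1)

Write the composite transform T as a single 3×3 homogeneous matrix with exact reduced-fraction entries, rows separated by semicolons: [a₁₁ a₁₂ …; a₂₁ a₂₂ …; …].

T1 = [12/13 -5/13 0; 5/13 12/13 0; 0 0 1]
T2·T1 = [12/13 -5/13 -1; 5/13 12/13 -1; 0 0 1]

T = [12/13 -5/13 -1; 5/13 12/13 -1; 0 0 1]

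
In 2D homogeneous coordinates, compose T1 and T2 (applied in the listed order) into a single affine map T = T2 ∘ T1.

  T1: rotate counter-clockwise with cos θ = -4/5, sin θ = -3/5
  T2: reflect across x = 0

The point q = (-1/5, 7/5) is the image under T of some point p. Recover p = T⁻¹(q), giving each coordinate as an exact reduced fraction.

T1 = [-4/5 3/5 0; -3/5 -4/5 0; 0 0 1]
T2·T1 = [4/5 -3/5 0; -3/5 -4/5 0; 0 0 1]
det M = -1; M⁻¹ = [4/5 -3/5 0; -3/5 -4/5 0; 0 0 1]
M⁻¹ · (-1/5, 7/5)ᵀ = (-1, -1)ᵀ

p = (-1, -1)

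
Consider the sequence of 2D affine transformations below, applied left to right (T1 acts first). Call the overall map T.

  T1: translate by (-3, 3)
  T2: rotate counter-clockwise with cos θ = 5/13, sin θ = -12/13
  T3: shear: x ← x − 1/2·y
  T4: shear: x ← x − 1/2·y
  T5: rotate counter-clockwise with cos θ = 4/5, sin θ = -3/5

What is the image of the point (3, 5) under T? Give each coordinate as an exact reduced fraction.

T(p) = (344/65, -8/65)

T1 translate by (-3, 3): (3, 5) → (0, 8)
T2 rotate counter-clockwise with cos θ = 5/13, sin θ = -12/13: (0, 8) → (96/13, 40/13)
T3 shear: x ← x − 1/2·y: (96/13, 40/13) → (76/13, 40/13)
T4 shear: x ← x − 1/2·y: (76/13, 40/13) → (56/13, 40/13)
T5 rotate counter-clockwise with cos θ = 4/5, sin θ = -3/5: (56/13, 40/13) → (344/65, -8/65)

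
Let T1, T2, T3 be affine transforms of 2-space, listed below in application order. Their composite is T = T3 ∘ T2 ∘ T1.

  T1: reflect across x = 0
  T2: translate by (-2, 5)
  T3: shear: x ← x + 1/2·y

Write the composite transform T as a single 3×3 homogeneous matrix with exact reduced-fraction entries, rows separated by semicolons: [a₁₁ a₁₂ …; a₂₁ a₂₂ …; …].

T = [-1 1/2 1/2; 0 1 5; 0 0 1]

T1 = [-1 0 0; 0 1 0; 0 0 1]
T2·T1 = [-1 0 -2; 0 1 5; 0 0 1]
T3·…·T1 = [-1 1/2 1/2; 0 1 5; 0 0 1]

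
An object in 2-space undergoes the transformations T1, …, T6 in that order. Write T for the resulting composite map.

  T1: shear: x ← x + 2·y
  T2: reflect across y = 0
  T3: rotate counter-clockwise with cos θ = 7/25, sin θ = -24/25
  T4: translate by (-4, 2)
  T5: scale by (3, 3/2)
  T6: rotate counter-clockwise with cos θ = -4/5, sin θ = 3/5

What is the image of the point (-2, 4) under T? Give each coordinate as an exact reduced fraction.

T(p) = (2397/125, -654/125)

T1 shear: x ← x + 2·y: (-2, 4) → (6, 4)
T2 reflect across y = 0: (6, 4) → (6, -4)
T3 rotate counter-clockwise with cos θ = 7/25, sin θ = -24/25: (6, -4) → (-54/25, -172/25)
T4 translate by (-4, 2): (-54/25, -172/25) → (-154/25, -122/25)
T5 scale by (3, 3/2): (-154/25, -122/25) → (-462/25, -183/25)
T6 rotate counter-clockwise with cos θ = -4/5, sin θ = 3/5: (-462/25, -183/25) → (2397/125, -654/125)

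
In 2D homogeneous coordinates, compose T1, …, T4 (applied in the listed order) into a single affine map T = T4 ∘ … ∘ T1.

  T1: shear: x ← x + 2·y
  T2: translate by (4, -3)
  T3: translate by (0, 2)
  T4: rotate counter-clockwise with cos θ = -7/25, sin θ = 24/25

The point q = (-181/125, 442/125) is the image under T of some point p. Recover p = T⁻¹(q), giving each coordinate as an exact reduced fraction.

T1 = [1 2 0; 0 1 0; 0 0 1]
T2·T1 = [1 2 4; 0 1 -3; 0 0 1]
T3·…·T1 = [1 2 4; 0 1 -1; 0 0 1]
T4·…·T1 = [-7/25 -38/25 -4/25; 24/25 41/25 103/25; 0 0 1]
det M = 1; M⁻¹ = [41/25 38/25 -6; -24/25 -7/25 1; 0 0 1]
M⁻¹ · (-181/125, 442/125)ᵀ = (-3, 7/5)ᵀ

p = (-3, 7/5)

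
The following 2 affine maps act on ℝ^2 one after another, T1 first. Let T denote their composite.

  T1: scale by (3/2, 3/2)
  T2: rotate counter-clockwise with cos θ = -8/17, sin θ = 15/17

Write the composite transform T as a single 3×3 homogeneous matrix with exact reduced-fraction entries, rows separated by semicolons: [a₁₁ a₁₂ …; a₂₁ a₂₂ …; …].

T = [-12/17 -45/34 0; 45/34 -12/17 0; 0 0 1]

T1 = [3/2 0 0; 0 3/2 0; 0 0 1]
T2·T1 = [-12/17 -45/34 0; 45/34 -12/17 0; 0 0 1]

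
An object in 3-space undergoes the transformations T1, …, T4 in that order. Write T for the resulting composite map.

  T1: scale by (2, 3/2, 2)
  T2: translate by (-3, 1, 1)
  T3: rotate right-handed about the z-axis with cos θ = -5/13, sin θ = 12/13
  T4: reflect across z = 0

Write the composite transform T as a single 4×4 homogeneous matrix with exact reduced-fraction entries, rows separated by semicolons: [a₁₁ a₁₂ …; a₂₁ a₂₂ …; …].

T = [-10/13 -18/13 0 3/13; 24/13 -15/26 0 -41/13; 0 0 -2 -1; 0 0 0 1]

T1 = [2 0 0 0; 0 3/2 0 0; 0 0 2 0; 0 0 0 1]
T2·T1 = [2 0 0 -3; 0 3/2 0 1; 0 0 2 1; 0 0 0 1]
T3·…·T1 = [-10/13 -18/13 0 3/13; 24/13 -15/26 0 -41/13; 0 0 2 1; 0 0 0 1]
T4·…·T1 = [-10/13 -18/13 0 3/13; 24/13 -15/26 0 -41/13; 0 0 -2 -1; 0 0 0 1]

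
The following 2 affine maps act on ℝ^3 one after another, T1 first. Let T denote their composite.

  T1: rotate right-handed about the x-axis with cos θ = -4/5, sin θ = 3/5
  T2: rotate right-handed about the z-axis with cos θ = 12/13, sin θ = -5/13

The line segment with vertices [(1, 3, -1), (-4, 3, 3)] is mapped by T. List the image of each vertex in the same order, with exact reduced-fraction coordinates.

T1 rotate right-handed about the x-axis with cos θ = -4/5, sin θ = 3/5: (1, 3, -1) → (1, -9/5, 13/5); (-4, 3, 3) → (-4, -21/5, -3/5)
T2 rotate right-handed about the z-axis with cos θ = 12/13, sin θ = -5/13: (1, -9/5, 13/5) → (3/13, -133/65, 13/5); (-4, -21/5, -3/5) → (-69/13, -152/65, -3/5)

image vertices: (3/13, -133/65, 13/5), (-69/13, -152/65, -3/5)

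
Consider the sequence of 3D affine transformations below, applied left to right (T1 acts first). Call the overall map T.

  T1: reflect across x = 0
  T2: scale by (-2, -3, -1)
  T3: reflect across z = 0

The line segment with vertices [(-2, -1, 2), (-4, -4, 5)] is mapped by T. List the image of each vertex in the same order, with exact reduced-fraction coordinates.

image vertices: (-4, 3, 2), (-8, 12, 5)

T1 reflect across x = 0: (-2, -1, 2) → (2, -1, 2); (-4, -4, 5) → (4, -4, 5)
T2 scale by (-2, -3, -1): (2, -1, 2) → (-4, 3, -2); (4, -4, 5) → (-8, 12, -5)
T3 reflect across z = 0: (-4, 3, -2) → (-4, 3, 2); (-8, 12, -5) → (-8, 12, 5)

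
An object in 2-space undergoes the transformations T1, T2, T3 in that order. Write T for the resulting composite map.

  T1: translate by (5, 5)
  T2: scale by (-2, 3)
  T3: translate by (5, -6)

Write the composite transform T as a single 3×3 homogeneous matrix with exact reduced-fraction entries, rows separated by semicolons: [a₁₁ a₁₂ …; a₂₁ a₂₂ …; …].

T1 = [1 0 5; 0 1 5; 0 0 1]
T2·T1 = [-2 0 -10; 0 3 15; 0 0 1]
T3·…·T1 = [-2 0 -5; 0 3 9; 0 0 1]

T = [-2 0 -5; 0 3 9; 0 0 1]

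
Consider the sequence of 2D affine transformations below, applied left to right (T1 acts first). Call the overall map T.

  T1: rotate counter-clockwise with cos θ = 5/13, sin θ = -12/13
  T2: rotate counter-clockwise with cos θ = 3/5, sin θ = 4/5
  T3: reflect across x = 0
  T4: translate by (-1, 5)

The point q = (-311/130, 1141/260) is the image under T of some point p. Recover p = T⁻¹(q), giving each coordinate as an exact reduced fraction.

T1 = [5/13 12/13 0; -12/13 5/13 0; 0 0 1]
T2·T1 = [63/65 16/65 0; -16/65 63/65 0; 0 0 1]
T3·…·T1 = [-63/65 -16/65 0; -16/65 63/65 0; 0 0 1]
T4·…·T1 = [-63/65 -16/65 -1; -16/65 63/65 5; 0 0 1]
det M = -1; M⁻¹ = [-63/65 -16/65 17/65; -16/65 63/65 -331/65; 0 0 1]
M⁻¹ · (-311/130, 1141/260)ᵀ = (3/2, -1/4)ᵀ

p = (3/2, -1/4)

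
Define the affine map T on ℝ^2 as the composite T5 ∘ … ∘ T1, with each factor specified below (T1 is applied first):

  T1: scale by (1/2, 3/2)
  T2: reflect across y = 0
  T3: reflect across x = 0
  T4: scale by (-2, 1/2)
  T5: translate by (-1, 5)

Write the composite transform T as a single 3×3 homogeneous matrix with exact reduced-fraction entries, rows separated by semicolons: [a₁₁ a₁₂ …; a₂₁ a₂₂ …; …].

T = [1 0 -1; 0 -3/4 5; 0 0 1]

T1 = [1/2 0 0; 0 3/2 0; 0 0 1]
T2·T1 = [1/2 0 0; 0 -3/2 0; 0 0 1]
T3·…·T1 = [-1/2 0 0; 0 -3/2 0; 0 0 1]
T4·…·T1 = [1 0 0; 0 -3/4 0; 0 0 1]
T5·…·T1 = [1 0 -1; 0 -3/4 5; 0 0 1]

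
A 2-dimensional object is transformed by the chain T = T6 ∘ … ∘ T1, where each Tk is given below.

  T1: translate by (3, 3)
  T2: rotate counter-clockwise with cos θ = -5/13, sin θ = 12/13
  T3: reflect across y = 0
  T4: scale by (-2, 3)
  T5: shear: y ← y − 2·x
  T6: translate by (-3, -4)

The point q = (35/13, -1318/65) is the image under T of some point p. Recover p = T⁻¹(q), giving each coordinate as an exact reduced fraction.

p = (-2/5, -1)

T1 = [1 0 3; 0 1 3; 0 0 1]
T2·T1 = [-5/13 -12/13 -51/13; 12/13 -5/13 21/13; 0 0 1]
T3·…·T1 = [-5/13 -12/13 -51/13; -12/13 5/13 -21/13; 0 0 1]
T4·…·T1 = [10/13 24/13 102/13; -36/13 15/13 -63/13; 0 0 1]
T5·…·T1 = [10/13 24/13 102/13; -56/13 -33/13 -267/13; 0 0 1]
T6·…·T1 = [10/13 24/13 63/13; -56/13 -33/13 -319/13; 0 0 1]
det M = 6; M⁻¹ = [-11/26 -4/13 -11/2; 28/39 5/39 -1/3; 0 0 1]
M⁻¹ · (35/13, -1318/65)ᵀ = (-2/5, -1)ᵀ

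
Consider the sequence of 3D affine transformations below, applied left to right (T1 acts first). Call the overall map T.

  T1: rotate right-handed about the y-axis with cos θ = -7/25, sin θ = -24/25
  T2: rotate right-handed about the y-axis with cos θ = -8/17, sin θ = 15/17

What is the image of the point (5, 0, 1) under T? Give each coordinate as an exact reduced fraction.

T1 rotate right-handed about the y-axis with cos θ = -7/25, sin θ = -24/25: (5, 0, 1) → (-59/25, 0, 113/25)
T2 rotate right-handed about the y-axis with cos θ = -8/17, sin θ = 15/17: (-59/25, 0, 113/25) → (2167/425, 0, -19/425)

T(p) = (2167/425, 0, -19/425)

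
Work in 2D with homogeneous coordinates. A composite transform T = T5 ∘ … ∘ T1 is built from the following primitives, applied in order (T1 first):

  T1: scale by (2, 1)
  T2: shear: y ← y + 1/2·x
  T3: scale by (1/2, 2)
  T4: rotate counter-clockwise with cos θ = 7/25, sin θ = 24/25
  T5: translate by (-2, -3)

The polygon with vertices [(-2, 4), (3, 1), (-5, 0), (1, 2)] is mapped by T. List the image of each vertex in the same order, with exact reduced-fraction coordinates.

image vertices: (-32/5, -19/5), (-221/25, 53/25), (31/5, -53/5), (-187/25, -9/25)

T1 scale by (2, 1): (-2, 4) → (-4, 4); (3, 1) → (6, 1); (-5, 0) → (-10, 0); (1, 2) → (2, 2)
T2 shear: y ← y + 1/2·x: (-4, 4) → (-4, 2); (6, 1) → (6, 4); (-10, 0) → (-10, -5); (2, 2) → (2, 3)
T3 scale by (1/2, 2): (-4, 2) → (-2, 4); (6, 4) → (3, 8); (-10, -5) → (-5, -10); (2, 3) → (1, 6)
T4 rotate counter-clockwise with cos θ = 7/25, sin θ = 24/25: (-2, 4) → (-22/5, -4/5); (3, 8) → (-171/25, 128/25); (-5, -10) → (41/5, -38/5); (1, 6) → (-137/25, 66/25)
T5 translate by (-2, -3): (-22/5, -4/5) → (-32/5, -19/5); (-171/25, 128/25) → (-221/25, 53/25); (41/5, -38/5) → (31/5, -53/5); (-137/25, 66/25) → (-187/25, -9/25)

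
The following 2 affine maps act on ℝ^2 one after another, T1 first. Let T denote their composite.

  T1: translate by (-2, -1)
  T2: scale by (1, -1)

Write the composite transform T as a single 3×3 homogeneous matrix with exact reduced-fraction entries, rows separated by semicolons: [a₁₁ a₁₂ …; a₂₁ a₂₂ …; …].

T1 = [1 0 -2; 0 1 -1; 0 0 1]
T2·T1 = [1 0 -2; 0 -1 1; 0 0 1]

T = [1 0 -2; 0 -1 1; 0 0 1]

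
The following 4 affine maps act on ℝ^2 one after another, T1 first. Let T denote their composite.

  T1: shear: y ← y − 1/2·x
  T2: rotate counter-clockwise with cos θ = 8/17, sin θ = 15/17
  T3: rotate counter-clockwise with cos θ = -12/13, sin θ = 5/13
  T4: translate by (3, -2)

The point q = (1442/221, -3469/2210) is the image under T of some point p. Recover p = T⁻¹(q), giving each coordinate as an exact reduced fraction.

T1 = [1 0 0; -1/2 1 0; 0 0 1]
T2·T1 = [31/34 -15/17 0; 11/17 8/17 0; 0 0 1]
T3·…·T1 = [-241/221 140/221 0; -109/442 -171/221 0; 0 0 1]
T4·…·T1 = [-241/221 140/221 3; -109/442 -171/221 -2; 0 0 1]
det M = 1; M⁻¹ = [-171/221 -140/221 233/221; 109/442 -241/221 -1291/442; 0 0 1]
M⁻¹ · (1442/221, -3469/2210)ᵀ = (-3, 2/5)ᵀ

p = (-3, 2/5)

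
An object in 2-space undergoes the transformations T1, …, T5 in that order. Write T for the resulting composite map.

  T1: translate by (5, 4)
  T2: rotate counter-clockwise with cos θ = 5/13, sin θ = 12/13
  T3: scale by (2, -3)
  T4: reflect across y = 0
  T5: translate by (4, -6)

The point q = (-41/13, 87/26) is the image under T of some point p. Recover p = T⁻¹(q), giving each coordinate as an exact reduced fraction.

p = (-7/2, 1/2)

T1 = [1 0 5; 0 1 4; 0 0 1]
T2·T1 = [5/13 -12/13 -23/13; 12/13 5/13 80/13; 0 0 1]
T3·…·T1 = [10/13 -24/13 -46/13; -36/13 -15/13 -240/13; 0 0 1]
T4·…·T1 = [10/13 -24/13 -46/13; 36/13 15/13 240/13; 0 0 1]
T5·…·T1 = [10/13 -24/13 6/13; 36/13 15/13 162/13; 0 0 1]
det M = 6; M⁻¹ = [5/26 4/13 -51/13; -6/13 5/39 -18/13; 0 0 1]
M⁻¹ · (-41/13, 87/26)ᵀ = (-7/2, 1/2)ᵀ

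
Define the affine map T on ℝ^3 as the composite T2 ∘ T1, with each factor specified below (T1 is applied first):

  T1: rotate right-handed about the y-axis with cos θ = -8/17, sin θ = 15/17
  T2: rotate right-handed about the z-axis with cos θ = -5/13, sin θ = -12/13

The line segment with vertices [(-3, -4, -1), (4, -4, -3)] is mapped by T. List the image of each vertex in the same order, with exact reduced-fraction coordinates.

T1 rotate right-handed about the y-axis with cos θ = -8/17, sin θ = 15/17: (-3, -4, -1) → (9/17, -4, 53/17); (4, -4, -3) → (-77/17, -4, -36/17)
T2 rotate right-handed about the z-axis with cos θ = -5/13, sin θ = -12/13: (9/17, -4, 53/17) → (-861/221, 232/221, 53/17); (-77/17, -4, -36/17) → (-431/221, 1264/221, -36/17)

image vertices: (-861/221, 232/221, 53/17), (-431/221, 1264/221, -36/17)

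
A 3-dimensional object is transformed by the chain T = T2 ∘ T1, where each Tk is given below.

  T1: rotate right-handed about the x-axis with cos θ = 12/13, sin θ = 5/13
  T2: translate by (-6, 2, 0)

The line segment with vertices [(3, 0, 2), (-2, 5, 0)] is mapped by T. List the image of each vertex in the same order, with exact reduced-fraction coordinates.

T1 rotate right-handed about the x-axis with cos θ = 12/13, sin θ = 5/13: (3, 0, 2) → (3, -10/13, 24/13); (-2, 5, 0) → (-2, 60/13, 25/13)
T2 translate by (-6, 2, 0): (3, -10/13, 24/13) → (-3, 16/13, 24/13); (-2, 60/13, 25/13) → (-8, 86/13, 25/13)

image vertices: (-3, 16/13, 24/13), (-8, 86/13, 25/13)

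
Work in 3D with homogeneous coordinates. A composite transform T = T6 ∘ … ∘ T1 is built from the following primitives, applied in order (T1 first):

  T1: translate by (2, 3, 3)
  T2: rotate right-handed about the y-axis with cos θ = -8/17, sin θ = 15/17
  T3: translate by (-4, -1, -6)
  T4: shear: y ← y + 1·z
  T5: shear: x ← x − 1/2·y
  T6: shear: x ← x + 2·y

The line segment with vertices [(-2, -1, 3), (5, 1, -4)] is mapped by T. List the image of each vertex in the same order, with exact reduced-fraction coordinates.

image vertices: (-355/34, -133/17, -150/17), (-361/17, -148/17, -199/17)

T1 translate by (2, 3, 3): (-2, -1, 3) → (0, 2, 6); (5, 1, -4) → (7, 4, -1)
T2 rotate right-handed about the y-axis with cos θ = -8/17, sin θ = 15/17: (0, 2, 6) → (90/17, 2, -48/17); (7, 4, -1) → (-71/17, 4, -97/17)
T3 translate by (-4, -1, -6): (90/17, 2, -48/17) → (22/17, 1, -150/17); (-71/17, 4, -97/17) → (-139/17, 3, -199/17)
T4 shear: y ← y + 1·z: (22/17, 1, -150/17) → (22/17, -133/17, -150/17); (-139/17, 3, -199/17) → (-139/17, -148/17, -199/17)
T5 shear: x ← x − 1/2·y: (22/17, -133/17, -150/17) → (177/34, -133/17, -150/17); (-139/17, -148/17, -199/17) → (-65/17, -148/17, -199/17)
T6 shear: x ← x + 2·y: (177/34, -133/17, -150/17) → (-355/34, -133/17, -150/17); (-65/17, -148/17, -199/17) → (-361/17, -148/17, -199/17)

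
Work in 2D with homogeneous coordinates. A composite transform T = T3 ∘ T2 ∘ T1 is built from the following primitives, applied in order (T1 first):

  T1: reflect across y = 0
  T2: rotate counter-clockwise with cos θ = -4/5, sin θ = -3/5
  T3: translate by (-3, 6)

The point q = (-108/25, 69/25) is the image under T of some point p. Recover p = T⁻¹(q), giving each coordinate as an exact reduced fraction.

T1 = [1 0 0; 0 -1 0; 0 0 1]
T2·T1 = [-4/5 -3/5 0; -3/5 4/5 0; 0 0 1]
T3·…·T1 = [-4/5 -3/5 -3; -3/5 4/5 6; 0 0 1]
det M = -1; M⁻¹ = [-4/5 -3/5 6/5; -3/5 4/5 -33/5; 0 0 1]
M⁻¹ · (-108/25, 69/25)ᵀ = (3, -9/5)ᵀ

p = (3, -9/5)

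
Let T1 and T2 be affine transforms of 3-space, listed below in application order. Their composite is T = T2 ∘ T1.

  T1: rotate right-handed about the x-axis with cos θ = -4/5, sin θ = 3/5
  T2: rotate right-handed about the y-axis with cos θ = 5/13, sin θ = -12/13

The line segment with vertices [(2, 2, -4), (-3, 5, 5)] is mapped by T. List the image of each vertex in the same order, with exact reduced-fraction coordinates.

T1 rotate right-handed about the x-axis with cos θ = -4/5, sin θ = 3/5: (2, 2, -4) → (2, 4/5, 22/5); (-3, 5, 5) → (-3, -7, -1)
T2 rotate right-handed about the y-axis with cos θ = 5/13, sin θ = -12/13: (2, 4/5, 22/5) → (-214/65, 4/5, 46/13); (-3, -7, -1) → (-3/13, -7, -41/13)

image vertices: (-214/65, 4/5, 46/13), (-3/13, -7, -41/13)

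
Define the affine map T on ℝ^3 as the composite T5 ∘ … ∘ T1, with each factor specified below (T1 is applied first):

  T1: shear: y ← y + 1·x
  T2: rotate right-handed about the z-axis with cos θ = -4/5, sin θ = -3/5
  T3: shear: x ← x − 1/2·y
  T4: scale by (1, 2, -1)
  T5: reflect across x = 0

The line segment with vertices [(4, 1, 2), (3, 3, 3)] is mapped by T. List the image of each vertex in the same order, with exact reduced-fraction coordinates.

image vertices: (-3, -64/5, -2), (-9/2, -66/5, -3)

T1 shear: y ← y + 1·x: (4, 1, 2) → (4, 5, 2); (3, 3, 3) → (3, 6, 3)
T2 rotate right-handed about the z-axis with cos θ = -4/5, sin θ = -3/5: (4, 5, 2) → (-1/5, -32/5, 2); (3, 6, 3) → (6/5, -33/5, 3)
T3 shear: x ← x − 1/2·y: (-1/5, -32/5, 2) → (3, -32/5, 2); (6/5, -33/5, 3) → (9/2, -33/5, 3)
T4 scale by (1, 2, -1): (3, -32/5, 2) → (3, -64/5, -2); (9/2, -33/5, 3) → (9/2, -66/5, -3)
T5 reflect across x = 0: (3, -64/5, -2) → (-3, -64/5, -2); (9/2, -66/5, -3) → (-9/2, -66/5, -3)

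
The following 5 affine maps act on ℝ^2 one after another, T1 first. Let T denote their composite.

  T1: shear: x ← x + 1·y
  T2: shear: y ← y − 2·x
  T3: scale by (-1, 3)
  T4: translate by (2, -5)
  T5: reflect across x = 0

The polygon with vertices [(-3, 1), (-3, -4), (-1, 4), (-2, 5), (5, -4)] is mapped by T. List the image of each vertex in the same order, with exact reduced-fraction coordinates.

image vertices: (-4, 10), (-9, 25), (1, -11), (1, -8), (-1, -23)

T1 shear: x ← x + 1·y: (-3, 1) → (-2, 1); (-3, -4) → (-7, -4); (-1, 4) → (3, 4); (-2, 5) → (3, 5); (5, -4) → (1, -4)
T2 shear: y ← y − 2·x: (-2, 1) → (-2, 5); (-7, -4) → (-7, 10); (3, 4) → (3, -2); (3, 5) → (3, -1); (1, -4) → (1, -6)
T3 scale by (-1, 3): (-2, 5) → (2, 15); (-7, 10) → (7, 30); (3, -2) → (-3, -6); (3, -1) → (-3, -3); (1, -6) → (-1, -18)
T4 translate by (2, -5): (2, 15) → (4, 10); (7, 30) → (9, 25); (-3, -6) → (-1, -11); (-3, -3) → (-1, -8); (-1, -18) → (1, -23)
T5 reflect across x = 0: (4, 10) → (-4, 10); (9, 25) → (-9, 25); (-1, -11) → (1, -11); (-1, -8) → (1, -8); (1, -23) → (-1, -23)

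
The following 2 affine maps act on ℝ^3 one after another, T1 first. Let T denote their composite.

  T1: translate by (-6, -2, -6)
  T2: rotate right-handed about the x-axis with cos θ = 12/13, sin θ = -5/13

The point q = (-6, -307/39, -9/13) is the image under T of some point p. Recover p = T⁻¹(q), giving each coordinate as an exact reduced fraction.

p = (0, -5, 7/3)

T1 = [1 0 0 -6; 0 1 0 -2; 0 0 1 -6; 0 0 0 1]
T2·T1 = [1 0 0 -6; 0 12/13 5/13 -54/13; 0 -5/13 12/13 -62/13; 0 0 0 1]
det M = 1; M⁻¹ = [1 0 0 6; 0 12/13 -5/13 2; 0 5/13 12/13 6; 0 0 0 1]
M⁻¹ · (-6, -307/39, -9/13)ᵀ = (0, -5, 7/3)ᵀ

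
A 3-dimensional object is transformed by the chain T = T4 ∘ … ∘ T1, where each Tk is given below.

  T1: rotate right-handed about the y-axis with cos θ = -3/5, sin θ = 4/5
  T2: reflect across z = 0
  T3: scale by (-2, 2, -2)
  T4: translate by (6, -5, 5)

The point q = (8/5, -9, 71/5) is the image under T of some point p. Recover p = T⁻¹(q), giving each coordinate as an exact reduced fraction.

p = (-5, -2, -1)

T1 = [-3/5 0 4/5 0; 0 1 0 0; -4/5 0 -3/5 0; 0 0 0 1]
T2·T1 = [-3/5 0 4/5 0; 0 1 0 0; 4/5 0 3/5 0; 0 0 0 1]
T3·…·T1 = [6/5 0 -8/5 0; 0 2 0 0; -8/5 0 -6/5 0; 0 0 0 1]
T4·…·T1 = [6/5 0 -8/5 6; 0 2 0 -5; -8/5 0 -6/5 5; 0 0 0 1]
det M = -8; M⁻¹ = [3/10 0 -2/5 1/5; 0 1/2 0 5/2; -2/5 0 -3/10 39/10; 0 0 0 1]
M⁻¹ · (8/5, -9, 71/5)ᵀ = (-5, -2, -1)ᵀ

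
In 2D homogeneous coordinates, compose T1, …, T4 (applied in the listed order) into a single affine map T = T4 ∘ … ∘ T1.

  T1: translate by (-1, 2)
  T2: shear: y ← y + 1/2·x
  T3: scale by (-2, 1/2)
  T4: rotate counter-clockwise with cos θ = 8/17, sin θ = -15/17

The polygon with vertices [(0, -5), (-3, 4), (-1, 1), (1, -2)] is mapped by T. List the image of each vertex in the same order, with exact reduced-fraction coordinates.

T1 translate by (-1, 2): (0, -5) → (-1, -3); (-3, 4) → (-4, 6); (-1, 1) → (-2, 3); (1, -2) → (0, 0)
T2 shear: y ← y + 1/2·x: (-1, -3) → (-1, -7/2); (-4, 6) → (-4, 4); (-2, 3) → (-2, 2); (0, 0) → (0, 0)
T3 scale by (-2, 1/2): (-1, -7/2) → (2, -7/4); (-4, 4) → (8, 2); (-2, 2) → (4, 1); (0, 0) → (0, 0)
T4 rotate counter-clockwise with cos θ = 8/17, sin θ = -15/17: (2, -7/4) → (-41/68, -44/17); (8, 2) → (94/17, -104/17); (4, 1) → (47/17, -52/17); (0, 0) → (0, 0)

image vertices: (-41/68, -44/17), (94/17, -104/17), (47/17, -52/17), (0, 0)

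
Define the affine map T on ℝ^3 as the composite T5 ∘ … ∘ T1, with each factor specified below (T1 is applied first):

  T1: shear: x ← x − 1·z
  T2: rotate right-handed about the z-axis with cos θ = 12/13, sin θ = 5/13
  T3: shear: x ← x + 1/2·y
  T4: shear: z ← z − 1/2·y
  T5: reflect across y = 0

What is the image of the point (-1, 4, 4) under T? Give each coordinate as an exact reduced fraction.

T(p) = (-137/26, -23/13, 81/26)

T1 shear: x ← x − 1·z: (-1, 4, 4) → (-5, 4, 4)
T2 rotate right-handed about the z-axis with cos θ = 12/13, sin θ = 5/13: (-5, 4, 4) → (-80/13, 23/13, 4)
T3 shear: x ← x + 1/2·y: (-80/13, 23/13, 4) → (-137/26, 23/13, 4)
T4 shear: z ← z − 1/2·y: (-137/26, 23/13, 4) → (-137/26, 23/13, 81/26)
T5 reflect across y = 0: (-137/26, 23/13, 81/26) → (-137/26, -23/13, 81/26)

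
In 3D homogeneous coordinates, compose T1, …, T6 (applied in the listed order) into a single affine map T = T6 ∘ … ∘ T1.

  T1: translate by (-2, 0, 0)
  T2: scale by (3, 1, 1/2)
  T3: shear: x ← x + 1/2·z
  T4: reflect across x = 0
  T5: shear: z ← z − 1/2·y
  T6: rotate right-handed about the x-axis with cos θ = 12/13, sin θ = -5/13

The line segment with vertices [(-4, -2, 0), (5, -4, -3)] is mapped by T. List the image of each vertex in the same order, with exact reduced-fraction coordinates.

T1 translate by (-2, 0, 0): (-4, -2, 0) → (-6, -2, 0); (5, -4, -3) → (3, -4, -3)
T2 scale by (3, 1, 1/2): (-6, -2, 0) → (-18, -2, 0); (3, -4, -3) → (9, -4, -3/2)
T3 shear: x ← x + 1/2·z: (-18, -2, 0) → (-18, -2, 0); (9, -4, -3/2) → (33/4, -4, -3/2)
T4 reflect across x = 0: (-18, -2, 0) → (18, -2, 0); (33/4, -4, -3/2) → (-33/4, -4, -3/2)
T5 shear: z ← z − 1/2·y: (18, -2, 0) → (18, -2, 1); (-33/4, -4, -3/2) → (-33/4, -4, 1/2)
T6 rotate right-handed about the x-axis with cos θ = 12/13, sin θ = -5/13: (18, -2, 1) → (18, -19/13, 22/13); (-33/4, -4, 1/2) → (-33/4, -7/2, 2)

image vertices: (18, -19/13, 22/13), (-33/4, -7/2, 2)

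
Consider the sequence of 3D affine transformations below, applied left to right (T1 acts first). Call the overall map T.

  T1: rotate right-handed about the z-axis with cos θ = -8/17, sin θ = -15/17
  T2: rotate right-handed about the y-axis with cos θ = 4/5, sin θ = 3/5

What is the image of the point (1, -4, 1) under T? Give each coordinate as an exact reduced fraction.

T1 rotate right-handed about the z-axis with cos θ = -8/17, sin θ = -15/17: (1, -4, 1) → (-4, 1, 1)
T2 rotate right-handed about the y-axis with cos θ = 4/5, sin θ = 3/5: (-4, 1, 1) → (-13/5, 1, 16/5)

T(p) = (-13/5, 1, 16/5)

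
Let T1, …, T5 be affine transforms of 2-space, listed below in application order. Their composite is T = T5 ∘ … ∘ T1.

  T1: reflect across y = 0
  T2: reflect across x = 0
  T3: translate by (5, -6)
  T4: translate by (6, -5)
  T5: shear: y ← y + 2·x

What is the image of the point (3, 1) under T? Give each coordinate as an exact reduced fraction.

T(p) = (8, 4)

T1 reflect across y = 0: (3, 1) → (3, -1)
T2 reflect across x = 0: (3, -1) → (-3, -1)
T3 translate by (5, -6): (-3, -1) → (2, -7)
T4 translate by (6, -5): (2, -7) → (8, -12)
T5 shear: y ← y + 2·x: (8, -12) → (8, 4)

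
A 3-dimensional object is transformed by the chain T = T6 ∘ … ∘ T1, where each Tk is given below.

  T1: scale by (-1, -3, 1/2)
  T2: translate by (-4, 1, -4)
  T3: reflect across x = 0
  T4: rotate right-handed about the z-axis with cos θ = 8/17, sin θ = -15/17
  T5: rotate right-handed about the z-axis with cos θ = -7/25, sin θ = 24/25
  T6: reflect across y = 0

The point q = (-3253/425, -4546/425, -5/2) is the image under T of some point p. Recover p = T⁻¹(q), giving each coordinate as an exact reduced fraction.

p = (-2, -4, 3)

T1 = [-1 0 0 0; 0 -3 0 0; 0 0 1/2 0; 0 0 0 1]
T2·T1 = [-1 0 0 -4; 0 -3 0 1; 0 0 1/2 -4; 0 0 0 1]
T3·…·T1 = [1 0 0 4; 0 -3 0 1; 0 0 1/2 -4; 0 0 0 1]
T4·…·T1 = [8/17 -45/17 0 47/17; -15/17 -24/17 0 -52/17; 0 0 1/2 -4; 0 0 0 1]
T5·…·T1 = [304/425 891/425 0 919/425; 297/425 -912/425 0 1492/425; 0 0 1/2 -4; 0 0 0 1]
T6·…·T1 = [304/425 891/425 0 919/425; -297/425 912/425 0 -1492/425; 0 0 1/2 -4; 0 0 0 1]
det M = 3/2; M⁻¹ = [304/425 -297/425 0 -4; 99/425 304/1275 0 1/3; 0 0 2 8; 0 0 0 1]
M⁻¹ · (-3253/425, -4546/425, -5/2)ᵀ = (-2, -4, 3)ᵀ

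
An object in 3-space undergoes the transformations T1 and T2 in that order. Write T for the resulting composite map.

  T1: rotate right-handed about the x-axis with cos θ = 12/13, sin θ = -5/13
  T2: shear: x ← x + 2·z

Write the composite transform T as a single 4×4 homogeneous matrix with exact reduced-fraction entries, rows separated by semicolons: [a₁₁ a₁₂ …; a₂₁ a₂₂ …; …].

T1 = [1 0 0 0; 0 12/13 5/13 0; 0 -5/13 12/13 0; 0 0 0 1]
T2·T1 = [1 -10/13 24/13 0; 0 12/13 5/13 0; 0 -5/13 12/13 0; 0 0 0 1]

T = [1 -10/13 24/13 0; 0 12/13 5/13 0; 0 -5/13 12/13 0; 0 0 0 1]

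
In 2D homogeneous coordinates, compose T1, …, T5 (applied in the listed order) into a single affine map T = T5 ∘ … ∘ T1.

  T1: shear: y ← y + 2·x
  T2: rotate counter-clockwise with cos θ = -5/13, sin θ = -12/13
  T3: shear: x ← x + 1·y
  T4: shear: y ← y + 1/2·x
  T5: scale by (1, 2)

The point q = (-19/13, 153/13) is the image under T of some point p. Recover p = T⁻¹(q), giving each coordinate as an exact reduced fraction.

p = (-3, -4)

T1 = [1 0 0; 2 1 0; 0 0 1]
T2·T1 = [19/13 12/13 0; -22/13 -5/13 0; 0 0 1]
T3·…·T1 = [-3/13 7/13 0; -22/13 -5/13 0; 0 0 1]
T4·…·T1 = [-3/13 7/13 0; -47/26 -3/26 0; 0 0 1]
T5·…·T1 = [-3/13 7/13 0; -47/13 -3/13 0; 0 0 1]
det M = 2; M⁻¹ = [-3/26 -7/26 0; 47/26 -3/26 0; 0 0 1]
M⁻¹ · (-19/13, 153/13)ᵀ = (-3, -4)ᵀ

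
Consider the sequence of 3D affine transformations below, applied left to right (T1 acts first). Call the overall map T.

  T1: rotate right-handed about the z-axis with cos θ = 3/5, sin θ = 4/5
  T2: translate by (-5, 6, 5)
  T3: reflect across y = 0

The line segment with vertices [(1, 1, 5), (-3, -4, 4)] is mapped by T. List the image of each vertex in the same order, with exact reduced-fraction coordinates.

T1 rotate right-handed about the z-axis with cos θ = 3/5, sin θ = 4/5: (1, 1, 5) → (-1/5, 7/5, 5); (-3, -4, 4) → (7/5, -24/5, 4)
T2 translate by (-5, 6, 5): (-1/5, 7/5, 5) → (-26/5, 37/5, 10); (7/5, -24/5, 4) → (-18/5, 6/5, 9)
T3 reflect across y = 0: (-26/5, 37/5, 10) → (-26/5, -37/5, 10); (-18/5, 6/5, 9) → (-18/5, -6/5, 9)

image vertices: (-26/5, -37/5, 10), (-18/5, -6/5, 9)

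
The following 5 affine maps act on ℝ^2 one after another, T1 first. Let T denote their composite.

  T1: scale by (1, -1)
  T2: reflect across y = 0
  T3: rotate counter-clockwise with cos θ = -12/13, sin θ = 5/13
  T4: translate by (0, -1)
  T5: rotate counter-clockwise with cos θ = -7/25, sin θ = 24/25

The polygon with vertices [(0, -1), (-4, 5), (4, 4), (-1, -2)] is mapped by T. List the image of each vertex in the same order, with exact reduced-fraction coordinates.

image vertices: (-11/325, 127/325), (2071/325, 1203/325), (292/65, -269/65), (-298/325, 486/325)

T1 scale by (1, -1): (0, -1) → (0, 1); (-4, 5) → (-4, -5); (4, 4) → (4, -4); (-1, -2) → (-1, 2)
T2 reflect across y = 0: (0, 1) → (0, -1); (-4, -5) → (-4, 5); (4, -4) → (4, 4); (-1, 2) → (-1, -2)
T3 rotate counter-clockwise with cos θ = -12/13, sin θ = 5/13: (0, -1) → (5/13, 12/13); (-4, 5) → (23/13, -80/13); (4, 4) → (-68/13, -28/13); (-1, -2) → (22/13, 19/13)
T4 translate by (0, -1): (5/13, 12/13) → (5/13, -1/13); (23/13, -80/13) → (23/13, -93/13); (-68/13, -28/13) → (-68/13, -41/13); (22/13, 19/13) → (22/13, 6/13)
T5 rotate counter-clockwise with cos θ = -7/25, sin θ = 24/25: (5/13, -1/13) → (-11/325, 127/325); (23/13, -93/13) → (2071/325, 1203/325); (-68/13, -41/13) → (292/65, -269/65); (22/13, 6/13) → (-298/325, 486/325)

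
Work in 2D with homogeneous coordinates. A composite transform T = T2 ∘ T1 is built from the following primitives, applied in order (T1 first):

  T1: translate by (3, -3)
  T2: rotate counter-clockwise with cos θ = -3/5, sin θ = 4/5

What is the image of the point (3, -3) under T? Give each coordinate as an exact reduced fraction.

T1 translate by (3, -3): (3, -3) → (6, -6)
T2 rotate counter-clockwise with cos θ = -3/5, sin θ = 4/5: (6, -6) → (6/5, 42/5)

T(p) = (6/5, 42/5)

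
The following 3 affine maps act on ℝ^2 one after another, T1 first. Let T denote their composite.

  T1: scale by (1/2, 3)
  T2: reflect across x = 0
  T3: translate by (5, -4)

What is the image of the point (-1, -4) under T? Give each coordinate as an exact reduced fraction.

T1 scale by (1/2, 3): (-1, -4) → (-1/2, -12)
T2 reflect across x = 0: (-1/2, -12) → (1/2, -12)
T3 translate by (5, -4): (1/2, -12) → (11/2, -16)

T(p) = (11/2, -16)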